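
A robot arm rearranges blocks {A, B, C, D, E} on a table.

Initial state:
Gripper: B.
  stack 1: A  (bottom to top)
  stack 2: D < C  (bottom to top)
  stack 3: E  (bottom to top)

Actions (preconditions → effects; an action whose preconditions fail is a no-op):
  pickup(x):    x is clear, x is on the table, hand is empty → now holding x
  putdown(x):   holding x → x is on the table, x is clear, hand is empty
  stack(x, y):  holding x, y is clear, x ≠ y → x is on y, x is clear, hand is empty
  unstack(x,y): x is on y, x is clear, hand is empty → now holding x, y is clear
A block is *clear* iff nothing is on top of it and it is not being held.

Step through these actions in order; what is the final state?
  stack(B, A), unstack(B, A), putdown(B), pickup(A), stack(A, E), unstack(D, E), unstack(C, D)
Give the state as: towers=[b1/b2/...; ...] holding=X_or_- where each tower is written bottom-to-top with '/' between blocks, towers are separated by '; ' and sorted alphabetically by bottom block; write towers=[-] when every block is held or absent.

step 1 (stack(B, A)): towers=[A/B; D/C; E] holding=-
step 2 (unstack(B, A)): towers=[A; D/C; E] holding=B
step 3 (putdown(B)): towers=[A; B; D/C; E] holding=-
step 4 (pickup(A)): towers=[B; D/C; E] holding=A
step 5 (stack(A, E)): towers=[B; D/C; E/A] holding=-
step 6 (unstack(D, E)) [no-op]: towers=[B; D/C; E/A] holding=-
step 7 (unstack(C, D)): towers=[B; D; E/A] holding=C

towers=[B; D; E/A] holding=C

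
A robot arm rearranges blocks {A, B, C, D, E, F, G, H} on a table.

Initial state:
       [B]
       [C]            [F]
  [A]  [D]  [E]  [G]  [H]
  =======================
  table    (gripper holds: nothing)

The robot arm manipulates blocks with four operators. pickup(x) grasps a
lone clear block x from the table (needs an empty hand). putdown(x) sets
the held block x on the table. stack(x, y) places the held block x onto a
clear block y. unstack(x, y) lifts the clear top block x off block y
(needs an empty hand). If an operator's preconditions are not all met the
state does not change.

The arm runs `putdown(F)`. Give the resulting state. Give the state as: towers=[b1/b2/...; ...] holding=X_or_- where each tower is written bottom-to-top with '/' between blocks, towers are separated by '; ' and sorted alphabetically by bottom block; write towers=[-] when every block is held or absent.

before: towers=[A; D/C/B; E; G; H/F] holding=-
pre[putdown(F)]: holding(F) no
holding(F) unmet → putdown(F) is a no-op
after:  towers=[A; D/C/B; E; G; H/F] holding=-

towers=[A; D/C/B; E; G; H/F] holding=-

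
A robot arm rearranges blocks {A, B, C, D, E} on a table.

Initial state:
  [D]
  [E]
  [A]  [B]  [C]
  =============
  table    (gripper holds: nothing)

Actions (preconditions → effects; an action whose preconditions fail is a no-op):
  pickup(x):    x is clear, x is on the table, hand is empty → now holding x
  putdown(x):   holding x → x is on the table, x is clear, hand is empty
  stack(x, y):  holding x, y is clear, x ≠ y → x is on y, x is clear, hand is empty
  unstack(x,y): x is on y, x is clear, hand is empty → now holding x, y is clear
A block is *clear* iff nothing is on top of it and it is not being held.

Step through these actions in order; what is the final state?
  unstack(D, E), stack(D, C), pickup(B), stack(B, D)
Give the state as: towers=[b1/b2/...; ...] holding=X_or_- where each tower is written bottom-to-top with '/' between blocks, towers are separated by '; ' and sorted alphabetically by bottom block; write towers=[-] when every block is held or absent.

step 1 (unstack(D, E)): towers=[A/E; B; C] holding=D
step 2 (stack(D, C)): towers=[A/E; B; C/D] holding=-
step 3 (pickup(B)): towers=[A/E; C/D] holding=B
step 4 (stack(B, D)): towers=[A/E; C/D/B] holding=-

towers=[A/E; C/D/B] holding=-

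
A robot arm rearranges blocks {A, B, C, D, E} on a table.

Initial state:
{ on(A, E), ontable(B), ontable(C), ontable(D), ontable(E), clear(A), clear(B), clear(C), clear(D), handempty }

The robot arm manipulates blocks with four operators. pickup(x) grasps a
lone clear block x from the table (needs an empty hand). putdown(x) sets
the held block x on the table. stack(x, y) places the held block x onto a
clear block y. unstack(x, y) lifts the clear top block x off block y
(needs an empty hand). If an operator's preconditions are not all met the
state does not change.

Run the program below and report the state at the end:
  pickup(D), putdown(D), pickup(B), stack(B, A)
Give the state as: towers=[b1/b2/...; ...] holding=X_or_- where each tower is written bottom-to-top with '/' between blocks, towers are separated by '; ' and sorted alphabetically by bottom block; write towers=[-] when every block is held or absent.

step 1 (pickup(D)): towers=[B; C; E/A] holding=D
step 2 (putdown(D)): towers=[B; C; D; E/A] holding=-
step 3 (pickup(B)): towers=[C; D; E/A] holding=B
step 4 (stack(B, A)): towers=[C; D; E/A/B] holding=-

towers=[C; D; E/A/B] holding=-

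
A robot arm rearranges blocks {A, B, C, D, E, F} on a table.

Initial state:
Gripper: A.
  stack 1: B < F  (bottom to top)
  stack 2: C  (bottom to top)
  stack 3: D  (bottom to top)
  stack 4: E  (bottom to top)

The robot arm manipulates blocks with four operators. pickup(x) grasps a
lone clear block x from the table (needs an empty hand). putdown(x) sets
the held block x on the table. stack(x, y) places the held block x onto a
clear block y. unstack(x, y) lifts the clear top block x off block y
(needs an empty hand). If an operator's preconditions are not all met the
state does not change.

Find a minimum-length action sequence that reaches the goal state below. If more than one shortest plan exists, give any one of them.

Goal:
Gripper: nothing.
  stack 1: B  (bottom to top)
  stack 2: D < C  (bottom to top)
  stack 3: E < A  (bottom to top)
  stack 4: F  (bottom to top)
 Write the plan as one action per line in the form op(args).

step 1 (stack(A, E)): towers=[B/F; C; D; E/A] holding=-
step 2 (unstack(F, B)): towers=[B; C; D; E/A] holding=F
step 3 (putdown(F)): towers=[B; C; D; E/A; F] holding=-
step 4 (pickup(C)): towers=[B; D; E/A; F] holding=C
step 5 (stack(C, D)): towers=[B; D/C; E/A; F] holding=-
goal check: towers=[B; D/C; E/A; F] holding=- — reached (length 5, optimal by BFS)

stack(A, E)
unstack(F, B)
putdown(F)
pickup(C)
stack(C, D)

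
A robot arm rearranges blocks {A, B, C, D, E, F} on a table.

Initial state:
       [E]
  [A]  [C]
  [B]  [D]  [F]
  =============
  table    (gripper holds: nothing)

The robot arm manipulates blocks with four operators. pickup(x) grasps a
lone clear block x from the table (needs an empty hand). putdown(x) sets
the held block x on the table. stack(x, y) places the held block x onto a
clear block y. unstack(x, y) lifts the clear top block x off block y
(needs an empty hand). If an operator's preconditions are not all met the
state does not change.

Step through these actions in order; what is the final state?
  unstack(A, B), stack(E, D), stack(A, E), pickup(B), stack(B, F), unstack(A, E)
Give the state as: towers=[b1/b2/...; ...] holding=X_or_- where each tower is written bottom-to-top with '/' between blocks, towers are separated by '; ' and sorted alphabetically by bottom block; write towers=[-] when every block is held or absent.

step 1 (unstack(A, B)): towers=[B; D/C/E; F] holding=A
step 2 (stack(E, D)) [no-op]: towers=[B; D/C/E; F] holding=A
step 3 (stack(A, E)): towers=[B; D/C/E/A; F] holding=-
step 4 (pickup(B)): towers=[D/C/E/A; F] holding=B
step 5 (stack(B, F)): towers=[D/C/E/A; F/B] holding=-
step 6 (unstack(A, E)): towers=[D/C/E; F/B] holding=A

towers=[D/C/E; F/B] holding=A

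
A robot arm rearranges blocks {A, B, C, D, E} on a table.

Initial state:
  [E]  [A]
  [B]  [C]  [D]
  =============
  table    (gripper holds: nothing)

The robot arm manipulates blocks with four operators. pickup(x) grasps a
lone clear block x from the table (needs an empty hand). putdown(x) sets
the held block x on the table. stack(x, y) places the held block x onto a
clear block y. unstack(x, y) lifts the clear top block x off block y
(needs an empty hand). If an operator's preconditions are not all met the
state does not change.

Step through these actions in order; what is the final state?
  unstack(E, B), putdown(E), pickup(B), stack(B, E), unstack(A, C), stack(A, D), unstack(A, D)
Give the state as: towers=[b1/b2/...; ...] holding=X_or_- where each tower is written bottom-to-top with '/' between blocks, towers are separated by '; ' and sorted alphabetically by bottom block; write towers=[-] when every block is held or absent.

step 1 (unstack(E, B)): towers=[B; C/A; D] holding=E
step 2 (putdown(E)): towers=[B; C/A; D; E] holding=-
step 3 (pickup(B)): towers=[C/A; D; E] holding=B
step 4 (stack(B, E)): towers=[C/A; D; E/B] holding=-
step 5 (unstack(A, C)): towers=[C; D; E/B] holding=A
step 6 (stack(A, D)): towers=[C; D/A; E/B] holding=-
step 7 (unstack(A, D)): towers=[C; D; E/B] holding=A

towers=[C; D; E/B] holding=A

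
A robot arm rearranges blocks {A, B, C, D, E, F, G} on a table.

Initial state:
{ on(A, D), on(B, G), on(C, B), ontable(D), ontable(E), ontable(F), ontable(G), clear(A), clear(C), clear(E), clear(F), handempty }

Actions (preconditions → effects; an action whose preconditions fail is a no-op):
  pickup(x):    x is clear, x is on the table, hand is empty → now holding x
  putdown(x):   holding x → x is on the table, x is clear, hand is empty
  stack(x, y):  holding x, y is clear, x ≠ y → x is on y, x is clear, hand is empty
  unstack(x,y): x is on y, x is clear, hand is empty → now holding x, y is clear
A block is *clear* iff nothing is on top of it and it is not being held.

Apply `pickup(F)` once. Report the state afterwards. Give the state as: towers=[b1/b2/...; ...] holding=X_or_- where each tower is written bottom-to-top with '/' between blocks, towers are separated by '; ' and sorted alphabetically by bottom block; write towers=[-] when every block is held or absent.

before: towers=[D/A; E; F; G/B/C] holding=-
pre[pickup(F)]: clear(F) ✓, ontable(F) ✓, handempty ✓
all met → apply pickup(F)
after:  towers=[D/A; E; G/B/C] holding=F

towers=[D/A; E; G/B/C] holding=F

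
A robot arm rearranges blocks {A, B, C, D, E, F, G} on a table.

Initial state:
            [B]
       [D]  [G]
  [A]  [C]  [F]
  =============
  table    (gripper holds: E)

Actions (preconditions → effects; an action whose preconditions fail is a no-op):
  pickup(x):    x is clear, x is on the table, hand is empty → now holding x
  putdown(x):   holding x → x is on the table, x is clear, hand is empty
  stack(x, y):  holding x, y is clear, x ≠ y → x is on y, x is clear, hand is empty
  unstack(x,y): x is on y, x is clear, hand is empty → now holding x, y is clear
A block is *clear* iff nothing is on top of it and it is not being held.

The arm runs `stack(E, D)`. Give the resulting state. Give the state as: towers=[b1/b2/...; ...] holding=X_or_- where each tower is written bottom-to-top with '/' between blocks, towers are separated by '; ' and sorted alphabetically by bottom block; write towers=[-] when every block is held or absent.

towers=[A; C/D/E; F/G/B] holding=-

before: towers=[A; C/D; F/G/B] holding=E
pre[stack(E, D)]: holding(E) yes, clear(D) yes, E≠D yes
all met → apply stack(E, D)
after:  towers=[A; C/D/E; F/G/B] holding=-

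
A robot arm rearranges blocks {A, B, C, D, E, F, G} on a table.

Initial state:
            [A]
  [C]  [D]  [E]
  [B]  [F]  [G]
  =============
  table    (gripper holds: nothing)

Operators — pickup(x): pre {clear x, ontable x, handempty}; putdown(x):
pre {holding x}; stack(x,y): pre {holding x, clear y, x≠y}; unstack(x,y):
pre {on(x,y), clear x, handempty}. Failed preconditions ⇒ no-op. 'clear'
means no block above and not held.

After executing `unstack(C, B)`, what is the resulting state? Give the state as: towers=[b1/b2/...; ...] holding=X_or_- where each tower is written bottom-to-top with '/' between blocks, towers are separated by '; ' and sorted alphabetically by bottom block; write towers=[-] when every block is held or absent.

before: towers=[B/C; F/D; G/E/A] holding=-
pre[unstack(C, B)]: on(C,B) yes, clear(C) yes, handempty yes
all met → apply unstack(C, B)
after:  towers=[B; F/D; G/E/A] holding=C

towers=[B; F/D; G/E/A] holding=C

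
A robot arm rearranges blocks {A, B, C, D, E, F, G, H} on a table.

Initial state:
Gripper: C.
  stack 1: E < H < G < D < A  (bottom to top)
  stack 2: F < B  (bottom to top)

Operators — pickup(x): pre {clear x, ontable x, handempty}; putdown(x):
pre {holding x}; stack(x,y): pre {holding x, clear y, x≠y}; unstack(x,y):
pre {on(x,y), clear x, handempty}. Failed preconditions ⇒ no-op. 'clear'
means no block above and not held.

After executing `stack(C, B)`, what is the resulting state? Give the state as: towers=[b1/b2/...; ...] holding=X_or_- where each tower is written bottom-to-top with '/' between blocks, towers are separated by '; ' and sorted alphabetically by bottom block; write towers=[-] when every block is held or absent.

before: towers=[E/H/G/D/A; F/B] holding=C
pre[stack(C, B)]: holding(C) ok, clear(B) ok, C≠B ok
all met → apply stack(C, B)
after:  towers=[E/H/G/D/A; F/B/C] holding=-

towers=[E/H/G/D/A; F/B/C] holding=-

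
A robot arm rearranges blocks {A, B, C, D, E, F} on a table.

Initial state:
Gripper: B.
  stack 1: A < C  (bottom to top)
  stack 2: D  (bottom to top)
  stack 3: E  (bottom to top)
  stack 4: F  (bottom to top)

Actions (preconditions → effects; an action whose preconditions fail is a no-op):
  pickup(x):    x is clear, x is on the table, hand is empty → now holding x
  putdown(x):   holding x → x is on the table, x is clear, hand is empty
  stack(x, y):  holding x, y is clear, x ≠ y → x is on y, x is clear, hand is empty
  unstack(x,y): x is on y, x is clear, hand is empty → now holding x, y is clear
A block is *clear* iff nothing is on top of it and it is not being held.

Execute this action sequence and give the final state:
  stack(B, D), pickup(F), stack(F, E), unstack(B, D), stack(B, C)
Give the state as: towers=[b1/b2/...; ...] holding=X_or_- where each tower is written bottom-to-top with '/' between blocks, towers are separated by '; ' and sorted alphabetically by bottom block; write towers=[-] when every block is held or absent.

step 1 (stack(B, D)): towers=[A/C; D/B; E; F] holding=-
step 2 (pickup(F)): towers=[A/C; D/B; E] holding=F
step 3 (stack(F, E)): towers=[A/C; D/B; E/F] holding=-
step 4 (unstack(B, D)): towers=[A/C; D; E/F] holding=B
step 5 (stack(B, C)): towers=[A/C/B; D; E/F] holding=-

towers=[A/C/B; D; E/F] holding=-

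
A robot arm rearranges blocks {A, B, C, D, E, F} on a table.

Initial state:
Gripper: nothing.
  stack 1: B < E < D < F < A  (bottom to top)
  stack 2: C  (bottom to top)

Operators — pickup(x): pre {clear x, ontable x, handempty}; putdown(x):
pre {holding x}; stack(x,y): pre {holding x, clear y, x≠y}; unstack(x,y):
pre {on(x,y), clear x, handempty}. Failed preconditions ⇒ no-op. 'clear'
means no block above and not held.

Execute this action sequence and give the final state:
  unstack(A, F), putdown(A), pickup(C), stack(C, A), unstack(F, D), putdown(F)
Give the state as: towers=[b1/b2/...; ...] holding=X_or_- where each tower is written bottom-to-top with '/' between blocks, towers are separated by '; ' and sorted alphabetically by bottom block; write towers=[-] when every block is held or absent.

towers=[A/C; B/E/D; F] holding=-

step 1 (unstack(A, F)): towers=[B/E/D/F; C] holding=A
step 2 (putdown(A)): towers=[A; B/E/D/F; C] holding=-
step 3 (pickup(C)): towers=[A; B/E/D/F] holding=C
step 4 (stack(C, A)): towers=[A/C; B/E/D/F] holding=-
step 5 (unstack(F, D)): towers=[A/C; B/E/D] holding=F
step 6 (putdown(F)): towers=[A/C; B/E/D; F] holding=-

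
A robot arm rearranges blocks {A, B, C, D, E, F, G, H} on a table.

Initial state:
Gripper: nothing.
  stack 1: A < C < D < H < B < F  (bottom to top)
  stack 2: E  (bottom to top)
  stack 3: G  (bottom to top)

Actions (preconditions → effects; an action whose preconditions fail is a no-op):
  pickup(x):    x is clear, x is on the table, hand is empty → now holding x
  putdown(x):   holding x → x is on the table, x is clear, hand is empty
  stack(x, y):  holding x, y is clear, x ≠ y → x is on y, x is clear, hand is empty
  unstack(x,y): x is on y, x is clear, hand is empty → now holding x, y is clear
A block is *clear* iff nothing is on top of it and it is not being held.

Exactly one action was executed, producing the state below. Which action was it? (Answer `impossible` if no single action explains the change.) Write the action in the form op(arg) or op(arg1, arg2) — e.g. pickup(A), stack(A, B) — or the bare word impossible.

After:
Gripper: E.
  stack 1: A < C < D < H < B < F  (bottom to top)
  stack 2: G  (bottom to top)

target: towers=[A/C/D/H/B/F; G] holding=E
         pickup(G) → towers=[A/C/D/H/B/F; E] holding=G
         pickup(E) → towers=[A/C/D/H/B/F; G] holding=E  ← match
     unstack(F, B) → towers=[A/C/D/H/B; E; G] holding=F

pickup(E)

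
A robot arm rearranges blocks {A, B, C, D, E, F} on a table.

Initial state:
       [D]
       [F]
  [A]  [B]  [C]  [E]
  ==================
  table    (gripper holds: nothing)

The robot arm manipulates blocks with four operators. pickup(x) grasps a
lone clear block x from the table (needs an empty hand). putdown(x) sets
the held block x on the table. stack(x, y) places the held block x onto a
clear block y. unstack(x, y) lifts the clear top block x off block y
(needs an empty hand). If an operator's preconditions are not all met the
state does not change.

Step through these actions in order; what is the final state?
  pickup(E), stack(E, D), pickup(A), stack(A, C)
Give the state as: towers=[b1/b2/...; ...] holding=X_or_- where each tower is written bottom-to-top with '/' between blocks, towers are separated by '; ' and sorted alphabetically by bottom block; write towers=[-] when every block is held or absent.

towers=[B/F/D/E; C/A] holding=-

step 1 (pickup(E)): towers=[A; B/F/D; C] holding=E
step 2 (stack(E, D)): towers=[A; B/F/D/E; C] holding=-
step 3 (pickup(A)): towers=[B/F/D/E; C] holding=A
step 4 (stack(A, C)): towers=[B/F/D/E; C/A] holding=-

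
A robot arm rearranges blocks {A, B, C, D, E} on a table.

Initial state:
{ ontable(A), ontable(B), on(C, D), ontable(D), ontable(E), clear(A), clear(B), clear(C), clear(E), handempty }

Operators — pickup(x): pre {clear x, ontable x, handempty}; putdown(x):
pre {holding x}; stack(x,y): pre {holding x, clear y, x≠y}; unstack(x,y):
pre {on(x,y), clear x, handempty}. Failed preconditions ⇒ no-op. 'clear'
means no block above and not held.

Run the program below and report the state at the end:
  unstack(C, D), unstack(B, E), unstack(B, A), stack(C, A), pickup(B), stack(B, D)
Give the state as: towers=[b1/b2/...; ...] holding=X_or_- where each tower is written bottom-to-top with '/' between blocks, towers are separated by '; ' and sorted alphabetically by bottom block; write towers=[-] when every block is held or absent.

step 1 (unstack(C, D)): towers=[A; B; D; E] holding=C
step 2 (unstack(B, E)) [no-op]: towers=[A; B; D; E] holding=C
step 3 (unstack(B, A)) [no-op]: towers=[A; B; D; E] holding=C
step 4 (stack(C, A)): towers=[A/C; B; D; E] holding=-
step 5 (pickup(B)): towers=[A/C; D; E] holding=B
step 6 (stack(B, D)): towers=[A/C; D/B; E] holding=-

towers=[A/C; D/B; E] holding=-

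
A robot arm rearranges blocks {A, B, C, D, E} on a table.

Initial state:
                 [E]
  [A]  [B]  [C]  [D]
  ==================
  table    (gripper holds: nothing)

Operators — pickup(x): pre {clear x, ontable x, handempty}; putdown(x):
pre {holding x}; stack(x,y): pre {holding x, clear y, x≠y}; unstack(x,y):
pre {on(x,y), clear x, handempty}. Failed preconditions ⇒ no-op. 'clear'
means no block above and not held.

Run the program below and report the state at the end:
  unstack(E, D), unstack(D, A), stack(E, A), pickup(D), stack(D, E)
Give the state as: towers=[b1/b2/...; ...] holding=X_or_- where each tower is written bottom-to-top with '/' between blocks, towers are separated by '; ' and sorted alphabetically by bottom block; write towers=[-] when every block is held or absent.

step 1 (unstack(E, D)): towers=[A; B; C; D] holding=E
step 2 (unstack(D, A)) [no-op]: towers=[A; B; C; D] holding=E
step 3 (stack(E, A)): towers=[A/E; B; C; D] holding=-
step 4 (pickup(D)): towers=[A/E; B; C] holding=D
step 5 (stack(D, E)): towers=[A/E/D; B; C] holding=-

towers=[A/E/D; B; C] holding=-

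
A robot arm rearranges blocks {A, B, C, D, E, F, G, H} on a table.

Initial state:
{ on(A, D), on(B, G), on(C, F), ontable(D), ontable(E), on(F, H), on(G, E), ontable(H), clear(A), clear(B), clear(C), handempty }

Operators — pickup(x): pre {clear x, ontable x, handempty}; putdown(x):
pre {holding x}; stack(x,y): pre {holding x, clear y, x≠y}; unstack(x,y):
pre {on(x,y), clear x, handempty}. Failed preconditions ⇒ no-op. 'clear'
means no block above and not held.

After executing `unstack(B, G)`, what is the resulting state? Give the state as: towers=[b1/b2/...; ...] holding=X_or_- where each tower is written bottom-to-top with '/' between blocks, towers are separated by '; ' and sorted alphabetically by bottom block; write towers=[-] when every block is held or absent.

before: towers=[D/A; E/G/B; H/F/C] holding=-
pre[unstack(B, G)]: on(B,G) yes, clear(B) yes, handempty yes
all met → apply unstack(B, G)
after:  towers=[D/A; E/G; H/F/C] holding=B

towers=[D/A; E/G; H/F/C] holding=B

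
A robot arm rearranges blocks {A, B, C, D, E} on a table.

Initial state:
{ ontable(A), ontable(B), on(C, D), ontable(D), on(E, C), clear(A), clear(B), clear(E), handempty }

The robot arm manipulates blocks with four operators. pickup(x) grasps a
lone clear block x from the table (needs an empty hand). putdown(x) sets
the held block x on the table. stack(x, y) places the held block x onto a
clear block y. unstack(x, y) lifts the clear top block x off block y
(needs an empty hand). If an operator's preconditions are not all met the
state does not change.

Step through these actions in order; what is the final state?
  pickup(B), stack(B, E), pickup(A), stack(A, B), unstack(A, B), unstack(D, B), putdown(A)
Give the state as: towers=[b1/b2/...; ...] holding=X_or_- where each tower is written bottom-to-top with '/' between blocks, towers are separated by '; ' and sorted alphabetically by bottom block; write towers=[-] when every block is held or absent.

towers=[A; D/C/E/B] holding=-

step 1 (pickup(B)): towers=[A; D/C/E] holding=B
step 2 (stack(B, E)): towers=[A; D/C/E/B] holding=-
step 3 (pickup(A)): towers=[D/C/E/B] holding=A
step 4 (stack(A, B)): towers=[D/C/E/B/A] holding=-
step 5 (unstack(A, B)): towers=[D/C/E/B] holding=A
step 6 (unstack(D, B)) [no-op]: towers=[D/C/E/B] holding=A
step 7 (putdown(A)): towers=[A; D/C/E/B] holding=-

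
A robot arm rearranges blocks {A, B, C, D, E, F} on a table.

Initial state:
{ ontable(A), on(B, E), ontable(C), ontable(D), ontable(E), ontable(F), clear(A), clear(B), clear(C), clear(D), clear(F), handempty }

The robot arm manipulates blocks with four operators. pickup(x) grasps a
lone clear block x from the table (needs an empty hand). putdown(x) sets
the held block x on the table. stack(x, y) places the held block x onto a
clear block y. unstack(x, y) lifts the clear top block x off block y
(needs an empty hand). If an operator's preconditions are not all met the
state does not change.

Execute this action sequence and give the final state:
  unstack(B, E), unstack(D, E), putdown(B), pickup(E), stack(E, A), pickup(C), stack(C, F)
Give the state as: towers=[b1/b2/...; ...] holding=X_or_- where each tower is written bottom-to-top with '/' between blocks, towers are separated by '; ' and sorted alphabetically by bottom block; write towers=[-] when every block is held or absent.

towers=[A/E; B; D; F/C] holding=-

step 1 (unstack(B, E)): towers=[A; C; D; E; F] holding=B
step 2 (unstack(D, E)) [no-op]: towers=[A; C; D; E; F] holding=B
step 3 (putdown(B)): towers=[A; B; C; D; E; F] holding=-
step 4 (pickup(E)): towers=[A; B; C; D; F] holding=E
step 5 (stack(E, A)): towers=[A/E; B; C; D; F] holding=-
step 6 (pickup(C)): towers=[A/E; B; D; F] holding=C
step 7 (stack(C, F)): towers=[A/E; B; D; F/C] holding=-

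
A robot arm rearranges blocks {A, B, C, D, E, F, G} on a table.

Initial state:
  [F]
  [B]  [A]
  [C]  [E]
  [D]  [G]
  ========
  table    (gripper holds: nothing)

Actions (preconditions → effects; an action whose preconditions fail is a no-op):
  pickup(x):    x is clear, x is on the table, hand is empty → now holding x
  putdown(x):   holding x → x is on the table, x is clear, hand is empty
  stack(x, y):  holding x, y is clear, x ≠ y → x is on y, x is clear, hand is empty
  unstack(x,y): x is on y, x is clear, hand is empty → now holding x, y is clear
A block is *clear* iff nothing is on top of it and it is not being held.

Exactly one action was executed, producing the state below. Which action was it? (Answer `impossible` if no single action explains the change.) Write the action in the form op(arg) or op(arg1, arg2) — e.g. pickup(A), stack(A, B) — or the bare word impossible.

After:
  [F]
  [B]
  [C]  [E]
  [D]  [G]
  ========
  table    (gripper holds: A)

unstack(A, E)

target: towers=[D/C/B/F; G/E] holding=A
     unstack(F, B) → towers=[D/C/B; G/E/A] holding=F
     unstack(A, E) → towers=[D/C/B/F; G/E] holding=A  ← match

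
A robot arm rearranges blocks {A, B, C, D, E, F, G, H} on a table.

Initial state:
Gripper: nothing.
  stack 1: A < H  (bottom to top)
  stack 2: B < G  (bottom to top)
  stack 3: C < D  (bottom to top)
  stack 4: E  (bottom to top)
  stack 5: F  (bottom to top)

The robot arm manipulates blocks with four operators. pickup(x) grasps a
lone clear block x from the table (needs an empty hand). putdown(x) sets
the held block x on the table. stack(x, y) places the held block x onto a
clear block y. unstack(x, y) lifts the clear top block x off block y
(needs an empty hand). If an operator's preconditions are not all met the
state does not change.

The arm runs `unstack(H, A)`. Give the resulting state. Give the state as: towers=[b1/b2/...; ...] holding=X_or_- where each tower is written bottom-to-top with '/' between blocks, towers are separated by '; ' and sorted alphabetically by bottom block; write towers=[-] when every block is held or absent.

towers=[A; B/G; C/D; E; F] holding=H

before: towers=[A/H; B/G; C/D; E; F] holding=-
pre[unstack(H, A)]: on(H,A) yes, clear(H) yes, handempty yes
all met → apply unstack(H, A)
after:  towers=[A; B/G; C/D; E; F] holding=H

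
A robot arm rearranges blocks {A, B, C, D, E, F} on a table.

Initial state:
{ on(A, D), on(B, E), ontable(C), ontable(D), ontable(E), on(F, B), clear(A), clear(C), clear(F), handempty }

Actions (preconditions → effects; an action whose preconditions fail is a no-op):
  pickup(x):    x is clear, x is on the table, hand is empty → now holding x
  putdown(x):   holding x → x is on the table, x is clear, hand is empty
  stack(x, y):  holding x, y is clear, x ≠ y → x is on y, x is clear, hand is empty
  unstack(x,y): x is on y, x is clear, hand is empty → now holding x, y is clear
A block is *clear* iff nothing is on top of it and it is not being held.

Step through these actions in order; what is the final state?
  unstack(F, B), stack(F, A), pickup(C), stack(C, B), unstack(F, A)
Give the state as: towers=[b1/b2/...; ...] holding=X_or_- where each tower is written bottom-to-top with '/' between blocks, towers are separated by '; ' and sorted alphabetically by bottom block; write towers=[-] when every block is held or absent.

towers=[D/A; E/B/C] holding=F

step 1 (unstack(F, B)): towers=[C; D/A; E/B] holding=F
step 2 (stack(F, A)): towers=[C; D/A/F; E/B] holding=-
step 3 (pickup(C)): towers=[D/A/F; E/B] holding=C
step 4 (stack(C, B)): towers=[D/A/F; E/B/C] holding=-
step 5 (unstack(F, A)): towers=[D/A; E/B/C] holding=F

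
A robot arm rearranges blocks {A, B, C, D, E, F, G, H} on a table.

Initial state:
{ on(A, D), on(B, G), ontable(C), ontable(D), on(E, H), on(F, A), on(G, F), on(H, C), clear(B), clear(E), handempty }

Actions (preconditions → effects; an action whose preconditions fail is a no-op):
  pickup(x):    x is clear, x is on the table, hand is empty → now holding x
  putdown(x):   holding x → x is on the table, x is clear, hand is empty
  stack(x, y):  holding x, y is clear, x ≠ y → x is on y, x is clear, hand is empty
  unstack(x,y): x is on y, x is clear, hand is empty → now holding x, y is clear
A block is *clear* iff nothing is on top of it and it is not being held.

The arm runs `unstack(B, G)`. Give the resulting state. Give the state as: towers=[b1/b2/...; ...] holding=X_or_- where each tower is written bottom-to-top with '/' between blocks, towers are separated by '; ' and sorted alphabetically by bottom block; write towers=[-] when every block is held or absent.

towers=[C/H/E; D/A/F/G] holding=B

before: towers=[C/H/E; D/A/F/G/B] holding=-
pre[unstack(B, G)]: on(B,G) yes, clear(B) yes, handempty yes
all met → apply unstack(B, G)
after:  towers=[C/H/E; D/A/F/G] holding=B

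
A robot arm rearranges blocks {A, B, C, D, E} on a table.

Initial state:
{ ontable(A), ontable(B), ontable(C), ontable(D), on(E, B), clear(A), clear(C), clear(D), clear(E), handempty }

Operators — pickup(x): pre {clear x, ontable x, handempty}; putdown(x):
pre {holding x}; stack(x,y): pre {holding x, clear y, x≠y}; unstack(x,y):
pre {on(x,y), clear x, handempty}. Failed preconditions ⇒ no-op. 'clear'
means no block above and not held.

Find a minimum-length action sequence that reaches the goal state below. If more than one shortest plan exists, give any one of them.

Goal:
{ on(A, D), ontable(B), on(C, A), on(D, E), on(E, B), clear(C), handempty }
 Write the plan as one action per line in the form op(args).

pickup(D)
stack(D, E)
pickup(A)
stack(A, D)
pickup(C)
stack(C, A)

step 1 (pickup(D)): towers=[A; B/E; C] holding=D
step 2 (stack(D, E)): towers=[A; B/E/D; C] holding=-
step 3 (pickup(A)): towers=[B/E/D; C] holding=A
step 4 (stack(A, D)): towers=[B/E/D/A; C] holding=-
step 5 (pickup(C)): towers=[B/E/D/A] holding=C
step 6 (stack(C, A)): towers=[B/E/D/A/C] holding=-
goal check: towers=[B/E/D/A/C] holding=- — reached (length 6, optimal by BFS)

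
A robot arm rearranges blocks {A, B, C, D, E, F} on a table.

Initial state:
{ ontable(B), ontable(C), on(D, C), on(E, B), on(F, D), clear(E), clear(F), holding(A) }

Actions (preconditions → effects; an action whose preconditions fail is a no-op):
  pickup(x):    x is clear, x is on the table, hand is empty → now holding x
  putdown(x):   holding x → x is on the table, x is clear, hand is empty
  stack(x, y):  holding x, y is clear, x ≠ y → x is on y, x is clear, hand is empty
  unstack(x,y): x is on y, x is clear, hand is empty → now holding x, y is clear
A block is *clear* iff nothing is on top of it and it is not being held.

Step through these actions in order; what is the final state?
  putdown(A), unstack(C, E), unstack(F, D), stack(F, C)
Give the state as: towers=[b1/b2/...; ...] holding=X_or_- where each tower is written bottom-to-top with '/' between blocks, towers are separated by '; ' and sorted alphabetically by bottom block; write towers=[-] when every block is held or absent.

towers=[A; B/E; C/D] holding=F

step 1 (putdown(A)): towers=[A; B/E; C/D/F] holding=-
step 2 (unstack(C, E)) [no-op]: towers=[A; B/E; C/D/F] holding=-
step 3 (unstack(F, D)): towers=[A; B/E; C/D] holding=F
step 4 (stack(F, C)) [no-op]: towers=[A; B/E; C/D] holding=F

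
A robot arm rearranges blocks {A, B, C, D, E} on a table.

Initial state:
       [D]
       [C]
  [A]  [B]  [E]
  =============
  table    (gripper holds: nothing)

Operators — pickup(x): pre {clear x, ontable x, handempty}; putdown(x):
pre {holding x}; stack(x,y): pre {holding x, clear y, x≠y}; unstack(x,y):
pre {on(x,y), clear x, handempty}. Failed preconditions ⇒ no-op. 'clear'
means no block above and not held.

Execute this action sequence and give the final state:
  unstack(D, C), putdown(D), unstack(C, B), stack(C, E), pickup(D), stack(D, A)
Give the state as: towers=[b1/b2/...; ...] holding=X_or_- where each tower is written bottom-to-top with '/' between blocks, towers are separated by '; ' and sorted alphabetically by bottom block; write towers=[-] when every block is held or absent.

step 1 (unstack(D, C)): towers=[A; B/C; E] holding=D
step 2 (putdown(D)): towers=[A; B/C; D; E] holding=-
step 3 (unstack(C, B)): towers=[A; B; D; E] holding=C
step 4 (stack(C, E)): towers=[A; B; D; E/C] holding=-
step 5 (pickup(D)): towers=[A; B; E/C] holding=D
step 6 (stack(D, A)): towers=[A/D; B; E/C] holding=-

towers=[A/D; B; E/C] holding=-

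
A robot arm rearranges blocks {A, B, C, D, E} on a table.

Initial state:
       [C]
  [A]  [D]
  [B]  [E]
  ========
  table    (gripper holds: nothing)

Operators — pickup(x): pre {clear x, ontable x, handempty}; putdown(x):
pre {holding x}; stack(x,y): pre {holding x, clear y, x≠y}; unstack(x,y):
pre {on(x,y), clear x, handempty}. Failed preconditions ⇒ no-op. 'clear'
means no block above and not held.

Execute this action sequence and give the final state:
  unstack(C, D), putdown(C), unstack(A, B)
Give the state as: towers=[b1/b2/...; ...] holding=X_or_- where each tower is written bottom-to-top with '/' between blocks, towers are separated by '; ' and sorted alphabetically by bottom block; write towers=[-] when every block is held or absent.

step 1 (unstack(C, D)): towers=[B/A; E/D] holding=C
step 2 (putdown(C)): towers=[B/A; C; E/D] holding=-
step 3 (unstack(A, B)): towers=[B; C; E/D] holding=A

towers=[B; C; E/D] holding=A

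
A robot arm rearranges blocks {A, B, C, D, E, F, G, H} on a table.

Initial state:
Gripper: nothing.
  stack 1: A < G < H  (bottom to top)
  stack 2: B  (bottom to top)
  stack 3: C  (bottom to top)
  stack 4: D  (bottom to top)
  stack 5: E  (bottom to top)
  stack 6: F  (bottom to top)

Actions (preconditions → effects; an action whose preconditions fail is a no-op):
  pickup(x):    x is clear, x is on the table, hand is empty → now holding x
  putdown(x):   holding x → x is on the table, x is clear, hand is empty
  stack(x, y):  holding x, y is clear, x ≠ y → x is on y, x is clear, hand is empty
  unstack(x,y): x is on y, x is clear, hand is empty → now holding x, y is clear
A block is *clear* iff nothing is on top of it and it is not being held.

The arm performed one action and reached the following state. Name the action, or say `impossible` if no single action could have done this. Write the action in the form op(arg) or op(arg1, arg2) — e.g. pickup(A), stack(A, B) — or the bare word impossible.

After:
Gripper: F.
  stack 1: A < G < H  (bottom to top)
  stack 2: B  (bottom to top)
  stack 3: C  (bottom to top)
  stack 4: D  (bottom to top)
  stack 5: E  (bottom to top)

target: towers=[A/G/H; B; C; D; E] holding=F
         pickup(E) → towers=[A/G/H; B; C; D; F] holding=E
     unstack(H, G) → towers=[A/G; B; C; D; E; F] holding=H
         pickup(B) → towers=[A/G/H; C; D; E; F] holding=B
         pickup(F) → towers=[A/G/H; B; C; D; E] holding=F  ← match
         pickup(D) → towers=[A/G/H; B; C; E; F] holding=D
         pickup(C) → towers=[A/G/H; B; D; E; F] holding=C

pickup(F)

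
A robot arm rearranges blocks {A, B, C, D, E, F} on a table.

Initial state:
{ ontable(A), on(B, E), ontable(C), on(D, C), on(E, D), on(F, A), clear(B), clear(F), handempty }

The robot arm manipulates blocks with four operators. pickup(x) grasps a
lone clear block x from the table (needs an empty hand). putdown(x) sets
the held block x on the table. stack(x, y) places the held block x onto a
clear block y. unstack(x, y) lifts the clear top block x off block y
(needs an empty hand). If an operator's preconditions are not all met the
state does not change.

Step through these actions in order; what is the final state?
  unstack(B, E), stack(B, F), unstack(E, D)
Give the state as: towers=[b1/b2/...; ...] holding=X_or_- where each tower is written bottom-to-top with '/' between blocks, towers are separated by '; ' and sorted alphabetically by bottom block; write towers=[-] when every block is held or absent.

towers=[A/F/B; C/D] holding=E

step 1 (unstack(B, E)): towers=[A/F; C/D/E] holding=B
step 2 (stack(B, F)): towers=[A/F/B; C/D/E] holding=-
step 3 (unstack(E, D)): towers=[A/F/B; C/D] holding=E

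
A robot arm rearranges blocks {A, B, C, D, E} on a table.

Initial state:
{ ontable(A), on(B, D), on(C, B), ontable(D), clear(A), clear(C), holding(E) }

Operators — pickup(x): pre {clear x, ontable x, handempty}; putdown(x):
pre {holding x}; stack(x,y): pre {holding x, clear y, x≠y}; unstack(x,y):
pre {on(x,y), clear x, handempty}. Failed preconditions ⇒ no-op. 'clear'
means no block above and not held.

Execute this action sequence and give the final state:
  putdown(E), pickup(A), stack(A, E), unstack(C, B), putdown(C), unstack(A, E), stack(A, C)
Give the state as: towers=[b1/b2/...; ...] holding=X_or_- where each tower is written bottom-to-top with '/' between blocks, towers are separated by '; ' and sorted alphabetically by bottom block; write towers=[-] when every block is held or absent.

step 1 (putdown(E)): towers=[A; D/B/C; E] holding=-
step 2 (pickup(A)): towers=[D/B/C; E] holding=A
step 3 (stack(A, E)): towers=[D/B/C; E/A] holding=-
step 4 (unstack(C, B)): towers=[D/B; E/A] holding=C
step 5 (putdown(C)): towers=[C; D/B; E/A] holding=-
step 6 (unstack(A, E)): towers=[C; D/B; E] holding=A
step 7 (stack(A, C)): towers=[C/A; D/B; E] holding=-

towers=[C/A; D/B; E] holding=-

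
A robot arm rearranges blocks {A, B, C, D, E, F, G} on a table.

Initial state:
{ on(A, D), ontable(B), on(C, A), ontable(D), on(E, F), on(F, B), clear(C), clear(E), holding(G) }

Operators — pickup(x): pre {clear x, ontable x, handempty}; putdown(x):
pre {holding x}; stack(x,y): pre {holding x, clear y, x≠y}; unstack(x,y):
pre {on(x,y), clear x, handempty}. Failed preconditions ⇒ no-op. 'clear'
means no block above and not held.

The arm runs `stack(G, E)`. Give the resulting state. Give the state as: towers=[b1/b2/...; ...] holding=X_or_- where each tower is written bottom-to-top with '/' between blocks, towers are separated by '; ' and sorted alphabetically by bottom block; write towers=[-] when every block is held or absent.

before: towers=[B/F/E; D/A/C] holding=G
pre[stack(G, E)]: holding(G) ok, clear(E) ok, G≠E ok
all met → apply stack(G, E)
after:  towers=[B/F/E/G; D/A/C] holding=-

towers=[B/F/E/G; D/A/C] holding=-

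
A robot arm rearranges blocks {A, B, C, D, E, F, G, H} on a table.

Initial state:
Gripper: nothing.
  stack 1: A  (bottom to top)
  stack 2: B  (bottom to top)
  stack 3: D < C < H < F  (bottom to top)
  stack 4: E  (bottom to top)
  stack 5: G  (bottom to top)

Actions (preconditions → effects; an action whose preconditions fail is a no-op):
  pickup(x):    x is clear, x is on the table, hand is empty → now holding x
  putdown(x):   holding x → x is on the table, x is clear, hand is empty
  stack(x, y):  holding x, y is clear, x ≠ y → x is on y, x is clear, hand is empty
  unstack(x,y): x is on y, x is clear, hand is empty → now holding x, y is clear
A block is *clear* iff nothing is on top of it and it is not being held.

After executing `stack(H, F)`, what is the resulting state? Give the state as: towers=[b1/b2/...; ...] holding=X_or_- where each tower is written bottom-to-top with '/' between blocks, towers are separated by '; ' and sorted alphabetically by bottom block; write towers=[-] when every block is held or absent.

before: towers=[A; B; D/C/H/F; E; G] holding=-
pre[stack(H, F)]: holding(H) fail, clear(F) ok, H≠F ok
holding(H) unmet → stack(H, F) is a no-op
after:  towers=[A; B; D/C/H/F; E; G] holding=-

towers=[A; B; D/C/H/F; E; G] holding=-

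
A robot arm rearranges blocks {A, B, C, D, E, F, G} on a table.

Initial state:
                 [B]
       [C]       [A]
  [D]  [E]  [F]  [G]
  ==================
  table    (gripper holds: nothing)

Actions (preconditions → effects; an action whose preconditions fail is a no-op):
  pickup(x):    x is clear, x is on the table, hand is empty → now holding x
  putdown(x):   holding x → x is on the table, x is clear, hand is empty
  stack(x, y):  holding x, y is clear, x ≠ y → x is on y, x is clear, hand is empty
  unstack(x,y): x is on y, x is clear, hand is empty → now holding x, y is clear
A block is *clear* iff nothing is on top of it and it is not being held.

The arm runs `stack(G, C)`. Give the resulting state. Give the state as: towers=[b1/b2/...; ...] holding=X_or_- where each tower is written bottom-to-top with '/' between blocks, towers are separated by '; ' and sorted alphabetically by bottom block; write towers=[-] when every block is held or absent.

before: towers=[D; E/C; F; G/A/B] holding=-
pre[stack(G, C)]: holding(G) ✗, clear(C) ✓, G≠C ✓
holding(G) unmet → stack(G, C) is a no-op
after:  towers=[D; E/C; F; G/A/B] holding=-

towers=[D; E/C; F; G/A/B] holding=-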